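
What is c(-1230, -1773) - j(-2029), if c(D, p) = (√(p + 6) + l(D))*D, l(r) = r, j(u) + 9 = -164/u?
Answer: 3069692197/2029 - 1230*I*√1767 ≈ 1.5129e+6 - 51704.0*I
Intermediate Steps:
j(u) = -9 - 164/u
c(D, p) = D*(D + √(6 + p)) (c(D, p) = (√(p + 6) + D)*D = (√(6 + p) + D)*D = (D + √(6 + p))*D = D*(D + √(6 + p)))
c(-1230, -1773) - j(-2029) = -1230*(-1230 + √(6 - 1773)) - (-9 - 164/(-2029)) = -1230*(-1230 + √(-1767)) - (-9 - 164*(-1/2029)) = -1230*(-1230 + I*√1767) - (-9 + 164/2029) = (1512900 - 1230*I*√1767) - 1*(-18097/2029) = (1512900 - 1230*I*√1767) + 18097/2029 = 3069692197/2029 - 1230*I*√1767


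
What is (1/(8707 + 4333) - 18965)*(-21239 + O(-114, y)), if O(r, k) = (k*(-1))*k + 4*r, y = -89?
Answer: 457758961749/815 ≈ 5.6167e+8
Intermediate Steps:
O(r, k) = -k² + 4*r (O(r, k) = (-k)*k + 4*r = -k² + 4*r)
(1/(8707 + 4333) - 18965)*(-21239 + O(-114, y)) = (1/(8707 + 4333) - 18965)*(-21239 + (-1*(-89)² + 4*(-114))) = (1/13040 - 18965)*(-21239 + (-1*7921 - 456)) = (1/13040 - 18965)*(-21239 + (-7921 - 456)) = -247303599*(-21239 - 8377)/13040 = -247303599/13040*(-29616) = 457758961749/815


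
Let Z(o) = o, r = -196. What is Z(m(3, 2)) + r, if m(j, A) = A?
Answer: -194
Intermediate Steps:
Z(m(3, 2)) + r = 2 - 196 = -194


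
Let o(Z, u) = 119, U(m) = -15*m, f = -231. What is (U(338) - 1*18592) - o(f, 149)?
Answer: -23781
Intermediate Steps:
(U(338) - 1*18592) - o(f, 149) = (-15*338 - 1*18592) - 1*119 = (-5070 - 18592) - 119 = -23662 - 119 = -23781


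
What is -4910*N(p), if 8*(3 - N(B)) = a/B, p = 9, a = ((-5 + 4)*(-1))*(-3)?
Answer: -179215/12 ≈ -14935.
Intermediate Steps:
a = -3 (a = -1*(-1)*(-3) = 1*(-3) = -3)
N(B) = 3 + 3/(8*B) (N(B) = 3 - (-3)/(8*B) = 3 + 3/(8*B))
-4910*N(p) = -4910*(3 + (3/8)/9) = -4910*(3 + (3/8)*(⅑)) = -4910*(3 + 1/24) = -4910*73/24 = -179215/12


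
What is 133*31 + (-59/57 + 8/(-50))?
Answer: 5873572/1425 ≈ 4121.8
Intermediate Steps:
133*31 + (-59/57 + 8/(-50)) = 4123 + (-59*1/57 + 8*(-1/50)) = 4123 + (-59/57 - 4/25) = 4123 - 1703/1425 = 5873572/1425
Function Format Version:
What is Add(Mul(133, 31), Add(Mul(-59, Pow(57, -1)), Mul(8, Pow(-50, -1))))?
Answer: Rational(5873572, 1425) ≈ 4121.8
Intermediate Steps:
Add(Mul(133, 31), Add(Mul(-59, Pow(57, -1)), Mul(8, Pow(-50, -1)))) = Add(4123, Add(Mul(-59, Rational(1, 57)), Mul(8, Rational(-1, 50)))) = Add(4123, Add(Rational(-59, 57), Rational(-4, 25))) = Add(4123, Rational(-1703, 1425)) = Rational(5873572, 1425)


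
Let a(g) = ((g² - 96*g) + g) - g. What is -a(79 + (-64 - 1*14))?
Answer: 95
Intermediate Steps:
a(g) = g² - 96*g (a(g) = (g² - 95*g) - g = g² - 96*g)
-a(79 + (-64 - 1*14)) = -(79 + (-64 - 1*14))*(-96 + (79 + (-64 - 1*14))) = -(79 + (-64 - 14))*(-96 + (79 + (-64 - 14))) = -(79 - 78)*(-96 + (79 - 78)) = -(-96 + 1) = -(-95) = -1*(-95) = 95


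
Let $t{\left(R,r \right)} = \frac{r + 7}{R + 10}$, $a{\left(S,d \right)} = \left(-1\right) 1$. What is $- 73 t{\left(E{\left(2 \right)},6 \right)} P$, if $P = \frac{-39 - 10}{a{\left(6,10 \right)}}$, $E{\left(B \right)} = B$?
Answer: $- \frac{46501}{12} \approx -3875.1$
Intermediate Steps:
$a{\left(S,d \right)} = -1$
$t{\left(R,r \right)} = \frac{7 + r}{10 + R}$
$P = 49$ ($P = \frac{-39 - 10}{-1} = \left(-39 - 10\right) \left(-1\right) = \left(-49\right) \left(-1\right) = 49$)
$- 73 t{\left(E{\left(2 \right)},6 \right)} P = - 73 \frac{7 + 6}{10 + 2} \cdot 49 = - 73 \cdot \frac{1}{12} \cdot 13 \cdot 49 = \left(-73\right) \frac{13}{12} \cdot 49 = \left(- \frac{949}{12}\right) 49 = - \frac{46501}{12}$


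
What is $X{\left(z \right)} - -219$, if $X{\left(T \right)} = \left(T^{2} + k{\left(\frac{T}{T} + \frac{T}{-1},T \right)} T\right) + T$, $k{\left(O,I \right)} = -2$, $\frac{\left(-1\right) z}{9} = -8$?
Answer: $5331$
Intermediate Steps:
$z = 72$ ($z = \left(-9\right) \left(-8\right) = 72$)
$X{\left(T \right)} = T^{2} - T$ ($X{\left(T \right)} = \left(T^{2} - 2 T\right) + T = T^{2} - T$)
$X{\left(z \right)} - -219 = 72 \left(-1 + 72\right) - -219 = 72 \cdot 71 + 219 = 5112 + 219 = 5331$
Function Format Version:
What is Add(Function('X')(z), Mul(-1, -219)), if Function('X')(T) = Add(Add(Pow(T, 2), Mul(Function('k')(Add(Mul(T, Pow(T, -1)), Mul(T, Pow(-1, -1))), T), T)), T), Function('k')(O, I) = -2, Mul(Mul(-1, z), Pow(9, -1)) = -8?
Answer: 5331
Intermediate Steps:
z = 72 (z = Mul(-9, -8) = 72)
Function('X')(T) = Add(Pow(T, 2), Mul(-1, T)) (Function('X')(T) = Add(Add(Pow(T, 2), Mul(-2, T)), T) = Add(Pow(T, 2), Mul(-1, T)))
Add(Function('X')(z), Mul(-1, -219)) = Add(Mul(72, Add(-1, 72)), Mul(-1, -219)) = Add(Mul(72, 71), 219) = Add(5112, 219) = 5331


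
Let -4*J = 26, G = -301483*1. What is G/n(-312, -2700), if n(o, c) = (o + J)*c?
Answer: -3313/9450 ≈ -0.35058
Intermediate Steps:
G = -301483
J = -13/2 (J = -¼*26 = -13/2 ≈ -6.5000)
n(o, c) = c*(-13/2 + o) (n(o, c) = (o - 13/2)*c = (-13/2 + o)*c = c*(-13/2 + o))
G/n(-312, -2700) = -301483*(-1/(1350*(-13 + 2*(-312)))) = -301483*(-1/(1350*(-13 - 624))) = -301483/((½)*(-2700)*(-637)) = -301483/859950 = -301483*1/859950 = -3313/9450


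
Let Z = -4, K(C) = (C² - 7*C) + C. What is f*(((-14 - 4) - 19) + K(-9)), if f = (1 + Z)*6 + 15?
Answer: -294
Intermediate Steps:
K(C) = C² - 6*C
f = -3 (f = (1 - 4)*6 + 15 = -3*6 + 15 = -18 + 15 = -3)
f*(((-14 - 4) - 19) + K(-9)) = -3*(((-14 - 4) - 19) - 9*(-6 - 9)) = -3*((-18 - 19) - 9*(-15)) = -3*(-37 + 135) = -3*98 = -294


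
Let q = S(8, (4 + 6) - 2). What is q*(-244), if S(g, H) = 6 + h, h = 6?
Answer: -2928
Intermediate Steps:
S(g, H) = 12 (S(g, H) = 6 + 6 = 12)
q = 12
q*(-244) = 12*(-244) = -2928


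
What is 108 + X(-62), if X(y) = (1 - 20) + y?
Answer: 27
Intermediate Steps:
X(y) = -19 + y
108 + X(-62) = 108 + (-19 - 62) = 108 - 81 = 27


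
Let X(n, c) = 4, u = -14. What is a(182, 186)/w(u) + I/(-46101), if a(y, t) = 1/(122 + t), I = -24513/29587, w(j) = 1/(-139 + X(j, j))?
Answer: -5579731477/12730576012 ≈ -0.43829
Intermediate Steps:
w(j) = -1/135 (w(j) = 1/(-139 + 4) = 1/(-135) = -1/135)
I = -24513/29587 (I = -24513*1/29587 = -24513/29587 ≈ -0.82851)
a(182, 186)/w(u) + I/(-46101) = 1/((122 + 186)*(-1/135)) - 24513/29587/(-46101) = -135/308 - 24513/29587*(-1/46101) = (1/308)*(-135) + 8171/454663429 = -135/308 + 8171/454663429 = -5579731477/12730576012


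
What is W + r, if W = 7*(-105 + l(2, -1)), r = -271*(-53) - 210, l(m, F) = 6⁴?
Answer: 22490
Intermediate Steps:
l(m, F) = 1296
r = 14153 (r = 14363 - 210 = 14153)
W = 8337 (W = 7*(-105 + 1296) = 7*1191 = 8337)
W + r = 8337 + 14153 = 22490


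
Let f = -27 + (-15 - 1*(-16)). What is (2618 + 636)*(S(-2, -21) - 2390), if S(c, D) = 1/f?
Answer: -101103407/13 ≈ -7.7772e+6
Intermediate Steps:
f = -26 (f = -27 + (-15 + 16) = -27 + 1 = -26)
S(c, D) = -1/26 (S(c, D) = 1/(-26) = -1/26)
(2618 + 636)*(S(-2, -21) - 2390) = (2618 + 636)*(-1/26 - 2390) = 3254*(-62141/26) = -101103407/13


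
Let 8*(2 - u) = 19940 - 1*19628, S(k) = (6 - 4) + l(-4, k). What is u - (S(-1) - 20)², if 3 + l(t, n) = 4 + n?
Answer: -361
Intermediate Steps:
l(t, n) = 1 + n (l(t, n) = -3 + (4 + n) = 1 + n)
S(k) = 3 + k (S(k) = (6 - 4) + (1 + k) = 2 + (1 + k) = 3 + k)
u = -37 (u = 2 - (19940 - 1*19628)/8 = 2 - (19940 - 19628)/8 = 2 - ⅛*312 = 2 - 39 = -37)
u - (S(-1) - 20)² = -37 - ((3 - 1) - 20)² = -37 - (2 - 20)² = -37 - 1*(-18)² = -37 - 1*324 = -37 - 324 = -361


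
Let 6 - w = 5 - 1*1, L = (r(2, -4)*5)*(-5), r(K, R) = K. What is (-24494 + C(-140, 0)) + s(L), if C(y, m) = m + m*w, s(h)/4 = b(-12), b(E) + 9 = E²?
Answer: -23954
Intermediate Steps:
L = -50 (L = (2*5)*(-5) = 10*(-5) = -50)
b(E) = -9 + E²
s(h) = 540 (s(h) = 4*(-9 + (-12)²) = 4*(-9 + 144) = 4*135 = 540)
w = 2 (w = 6 - (5 - 1*1) = 6 - (5 - 1) = 6 - 1*4 = 6 - 4 = 2)
C(y, m) = 3*m (C(y, m) = m + m*2 = m + 2*m = 3*m)
(-24494 + C(-140, 0)) + s(L) = (-24494 + 3*0) + 540 = (-24494 + 0) + 540 = -24494 + 540 = -23954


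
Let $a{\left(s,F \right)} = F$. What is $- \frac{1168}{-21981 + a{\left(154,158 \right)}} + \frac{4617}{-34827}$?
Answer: $- \frac{1054015}{13333853} \approx -0.079048$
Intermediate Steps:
$- \frac{1168}{-21981 + a{\left(154,158 \right)}} + \frac{4617}{-34827} = - \frac{1168}{-21981 + 158} + \frac{4617}{-34827} = - \frac{1168}{-21823} + 4617 \left(- \frac{1}{34827}\right) = \left(-1168\right) \left(- \frac{1}{21823}\right) - \frac{81}{611} = \frac{1168}{21823} - \frac{81}{611} = - \frac{1054015}{13333853}$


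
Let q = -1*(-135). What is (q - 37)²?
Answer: 9604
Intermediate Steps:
q = 135
(q - 37)² = (135 - 37)² = 98² = 9604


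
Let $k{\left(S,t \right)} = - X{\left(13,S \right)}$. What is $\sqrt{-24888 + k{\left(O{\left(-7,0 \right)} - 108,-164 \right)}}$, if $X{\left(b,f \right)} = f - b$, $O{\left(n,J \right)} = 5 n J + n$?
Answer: $2 i \sqrt{6190} \approx 157.35 i$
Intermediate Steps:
$O{\left(n,J \right)} = n + 5 J n$ ($O{\left(n,J \right)} = 5 J n + n = n + 5 J n$)
$k{\left(S,t \right)} = 13 - S$ ($k{\left(S,t \right)} = - (S - 13) = - (-13 + S) = 13 - S$)
$\sqrt{-24888 + k{\left(O{\left(-7,0 \right)} - 108,-164 \right)}} = \sqrt{-24888 - \left(-13 - 108 - 7 \left(1 + 5 \cdot 0\right)\right)} = \sqrt{-24888 + \left(13 - \left(- 7 \left(1 + 0\right) - 108\right)\right)} = \sqrt{-24888 + \left(13 - \left(\left(-7\right) 1 - 108\right)\right)} = \sqrt{-24888 + \left(13 - \left(-7 - 108\right)\right)} = \sqrt{-24888 + \left(13 - -115\right)} = \sqrt{-24888 + \left(13 + 115\right)} = \sqrt{-24888 + 128} = \sqrt{-24760} = 2 i \sqrt{6190}$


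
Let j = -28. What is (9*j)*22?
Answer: -5544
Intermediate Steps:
(9*j)*22 = (9*(-28))*22 = -252*22 = -5544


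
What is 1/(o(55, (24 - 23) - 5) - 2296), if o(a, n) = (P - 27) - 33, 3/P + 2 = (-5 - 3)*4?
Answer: -34/80107 ≈ -0.00042443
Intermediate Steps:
P = -3/34 (P = 3/(-2 + (-5 - 3)*4) = 3/(-2 - 8*4) = 3/(-2 - 32) = 3/(-34) = 3*(-1/34) = -3/34 ≈ -0.088235)
o(a, n) = -2043/34 (o(a, n) = (-3/34 - 27) - 33 = -921/34 - 33 = -2043/34)
1/(o(55, (24 - 23) - 5) - 2296) = 1/(-2043/34 - 2296) = 1/(-80107/34) = -34/80107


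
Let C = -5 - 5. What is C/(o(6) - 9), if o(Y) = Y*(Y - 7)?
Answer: ⅔ ≈ 0.66667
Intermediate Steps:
C = -10
o(Y) = Y*(-7 + Y)
C/(o(6) - 9) = -10/(6*(-7 + 6) - 9) = -10/(6*(-1) - 9) = -10/(-6 - 9) = -10/(-15) = -10*(-1/15) = ⅔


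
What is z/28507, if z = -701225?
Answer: -701225/28507 ≈ -24.598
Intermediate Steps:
z/28507 = -701225/28507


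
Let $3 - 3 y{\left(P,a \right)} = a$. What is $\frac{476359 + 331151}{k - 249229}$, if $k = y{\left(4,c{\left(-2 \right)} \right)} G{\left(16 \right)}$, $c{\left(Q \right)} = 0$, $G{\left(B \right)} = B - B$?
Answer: $- \frac{807510}{249229} \approx -3.24$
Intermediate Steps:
$G{\left(B \right)} = 0$
$y{\left(P,a \right)} = 1 - \frac{a}{3}$
$k = 0$ ($k = \left(1 - 0\right) 0 = \left(1 + 0\right) 0 = 1 \cdot 0 = 0$)
$\frac{476359 + 331151}{k - 249229} = \frac{476359 + 331151}{0 - 249229} = \frac{807510}{-249229} = 807510 \left(- \frac{1}{249229}\right) = - \frac{807510}{249229}$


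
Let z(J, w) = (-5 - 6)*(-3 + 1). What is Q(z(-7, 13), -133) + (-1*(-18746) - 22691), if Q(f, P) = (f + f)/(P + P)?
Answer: -524707/133 ≈ -3945.2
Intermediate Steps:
z(J, w) = 22 (z(J, w) = -11*(-2) = 22)
Q(f, P) = f/P (Q(f, P) = (2*f)/((2*P)) = (2*f)*(1/(2*P)) = f/P)
Q(z(-7, 13), -133) + (-1*(-18746) - 22691) = 22/(-133) + (-1*(-18746) - 22691) = 22*(-1/133) + (18746 - 22691) = -22/133 - 3945 = -524707/133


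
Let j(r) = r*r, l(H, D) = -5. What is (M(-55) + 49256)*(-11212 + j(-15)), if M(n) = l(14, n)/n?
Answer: -5952943379/11 ≈ -5.4118e+8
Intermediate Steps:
j(r) = r**2
M(n) = -5/n
(M(-55) + 49256)*(-11212 + j(-15)) = (-5/(-55) + 49256)*(-11212 + (-15)**2) = (-5*(-1/55) + 49256)*(-11212 + 225) = (1/11 + 49256)*(-10987) = (541817/11)*(-10987) = -5952943379/11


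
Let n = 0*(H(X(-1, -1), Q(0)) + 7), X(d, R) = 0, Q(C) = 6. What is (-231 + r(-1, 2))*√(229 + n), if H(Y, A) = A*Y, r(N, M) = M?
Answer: -229*√229 ≈ -3465.4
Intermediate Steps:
n = 0 (n = 0*(6*0 + 7) = 0*(0 + 7) = 0*7 = 0)
(-231 + r(-1, 2))*√(229 + n) = (-231 + 2)*√(229 + 0) = -229*√229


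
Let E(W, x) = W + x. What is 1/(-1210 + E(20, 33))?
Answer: -1/1157 ≈ -0.00086430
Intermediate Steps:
1/(-1210 + E(20, 33)) = 1/(-1210 + (20 + 33)) = 1/(-1210 + 53) = 1/(-1157) = -1/1157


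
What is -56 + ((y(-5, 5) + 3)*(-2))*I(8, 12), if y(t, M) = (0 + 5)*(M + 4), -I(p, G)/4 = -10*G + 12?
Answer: -41528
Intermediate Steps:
I(p, G) = -48 + 40*G (I(p, G) = -4*(-10*G + 12) = -4*(12 - 10*G) = -48 + 40*G)
y(t, M) = 20 + 5*M (y(t, M) = 5*(4 + M) = 20 + 5*M)
-56 + ((y(-5, 5) + 3)*(-2))*I(8, 12) = -56 + (((20 + 5*5) + 3)*(-2))*(-48 + 40*12) = -56 + (((20 + 25) + 3)*(-2))*(-48 + 480) = -56 + ((45 + 3)*(-2))*432 = -56 + (48*(-2))*432 = -56 - 96*432 = -56 - 41472 = -41528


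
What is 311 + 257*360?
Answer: 92831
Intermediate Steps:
311 + 257*360 = 311 + 92520 = 92831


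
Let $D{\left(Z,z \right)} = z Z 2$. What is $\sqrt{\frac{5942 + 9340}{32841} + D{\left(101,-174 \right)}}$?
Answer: $\frac{i \sqrt{467996488746}}{3649} \approx 187.48 i$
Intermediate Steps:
$D{\left(Z,z \right)} = 2 Z z$ ($D{\left(Z,z \right)} = Z z 2 = 2 Z z$)
$\sqrt{\frac{5942 + 9340}{32841} + D{\left(101,-174 \right)}} = \sqrt{\frac{5942 + 9340}{32841} + 2 \cdot 101 \left(-174\right)} = \sqrt{15282 \cdot \frac{1}{32841} - 35148} = \sqrt{\frac{1698}{3649} - 35148} = \sqrt{- \frac{128253354}{3649}} = \frac{i \sqrt{467996488746}}{3649}$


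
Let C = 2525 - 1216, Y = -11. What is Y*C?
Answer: -14399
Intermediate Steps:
C = 1309
Y*C = -11*1309 = -14399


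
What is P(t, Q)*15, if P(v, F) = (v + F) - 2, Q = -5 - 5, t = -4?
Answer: -240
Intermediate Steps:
Q = -10
P(v, F) = -2 + F + v (P(v, F) = (F + v) - 2 = -2 + F + v)
P(t, Q)*15 = (-2 - 10 - 4)*15 = -16*15 = -240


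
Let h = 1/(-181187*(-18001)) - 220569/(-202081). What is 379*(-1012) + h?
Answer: -252794508252591298072/659096717096147 ≈ -3.8355e+5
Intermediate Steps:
h = 719396201691484/659096717096147 (h = -1/181187*(-1/18001) - 220569*(-1/202081) = 1/3261547187 + 220569/202081 = 719396201691484/659096717096147 ≈ 1.0915)
379*(-1012) + h = 379*(-1012) + 719396201691484/659096717096147 = -383548 + 719396201691484/659096717096147 = -252794508252591298072/659096717096147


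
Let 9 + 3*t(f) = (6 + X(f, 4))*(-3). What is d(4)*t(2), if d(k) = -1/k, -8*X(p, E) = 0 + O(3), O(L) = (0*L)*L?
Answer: 9/4 ≈ 2.2500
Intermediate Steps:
O(L) = 0 (O(L) = 0*L = 0)
X(p, E) = 0 (X(p, E) = -(0 + 0)/8 = -⅛*0 = 0)
t(f) = -9 (t(f) = -3 + ((6 + 0)*(-3))/3 = -3 + (6*(-3))/3 = -3 + (⅓)*(-18) = -3 - 6 = -9)
d(4)*t(2) = -1/4*(-9) = -1*¼*(-9) = -¼*(-9) = 9/4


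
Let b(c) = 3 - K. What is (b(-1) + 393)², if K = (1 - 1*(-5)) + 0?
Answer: 152100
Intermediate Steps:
K = 6 (K = (1 + 5) + 0 = 6 + 0 = 6)
b(c) = -3 (b(c) = 3 - 1*6 = 3 - 6 = -3)
(b(-1) + 393)² = (-3 + 393)² = 390² = 152100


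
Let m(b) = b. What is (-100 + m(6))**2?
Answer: 8836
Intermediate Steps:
(-100 + m(6))**2 = (-100 + 6)**2 = (-94)**2 = 8836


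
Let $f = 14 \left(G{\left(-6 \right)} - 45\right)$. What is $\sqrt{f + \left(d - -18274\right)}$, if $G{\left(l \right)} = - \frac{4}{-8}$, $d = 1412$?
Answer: $\sqrt{19063} \approx 138.07$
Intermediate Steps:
$G{\left(l \right)} = \frac{1}{2}$ ($G{\left(l \right)} = \left(-4\right) \left(- \frac{1}{8}\right) = \frac{1}{2}$)
$f = -623$ ($f = 14 \left(\frac{1}{2} - 45\right) = 14 \left(- \frac{89}{2}\right) = -623$)
$\sqrt{f + \left(d - -18274\right)} = \sqrt{-623 + \left(1412 - -18274\right)} = \sqrt{-623 + \left(1412 + 18274\right)} = \sqrt{-623 + 19686} = \sqrt{19063}$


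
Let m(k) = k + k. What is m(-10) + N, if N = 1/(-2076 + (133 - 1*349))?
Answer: -45841/2292 ≈ -20.000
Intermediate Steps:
m(k) = 2*k
N = -1/2292 (N = 1/(-2076 + (133 - 349)) = 1/(-2076 - 216) = 1/(-2292) = -1/2292 ≈ -0.00043630)
m(-10) + N = 2*(-10) - 1/2292 = -20 - 1/2292 = -45841/2292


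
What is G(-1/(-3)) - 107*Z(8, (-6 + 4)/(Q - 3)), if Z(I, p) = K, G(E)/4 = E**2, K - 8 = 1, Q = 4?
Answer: -8663/9 ≈ -962.56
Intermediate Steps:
K = 9 (K = 8 + 1 = 9)
G(E) = 4*E**2
Z(I, p) = 9
G(-1/(-3)) - 107*Z(8, (-6 + 4)/(Q - 3)) = 4*(-1/(-3))**2 - 107*9 = 4*(-1*(-1/3))**2 - 963 = 4*(1/3)**2 - 963 = 4*(1/9) - 963 = 4/9 - 963 = -8663/9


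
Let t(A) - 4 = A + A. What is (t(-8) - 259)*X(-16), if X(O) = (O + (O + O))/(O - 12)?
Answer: -3252/7 ≈ -464.57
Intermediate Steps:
X(O) = 3*O/(-12 + O) (X(O) = (O + 2*O)/(-12 + O) = (3*O)/(-12 + O) = 3*O/(-12 + O))
t(A) = 4 + 2*A (t(A) = 4 + (A + A) = 4 + 2*A)
(t(-8) - 259)*X(-16) = ((4 + 2*(-8)) - 259)*(3*(-16)/(-12 - 16)) = ((4 - 16) - 259)*(3*(-16)/(-28)) = (-12 - 259)*(3*(-16)*(-1/28)) = -271*12/7 = -3252/7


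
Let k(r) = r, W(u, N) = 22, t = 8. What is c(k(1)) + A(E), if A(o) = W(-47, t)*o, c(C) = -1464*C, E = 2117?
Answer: 45110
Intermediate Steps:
A(o) = 22*o
c(k(1)) + A(E) = -1464*1 + 22*2117 = -1464 + 46574 = 45110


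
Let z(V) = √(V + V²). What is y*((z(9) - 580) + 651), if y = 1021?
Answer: 72491 + 3063*√10 ≈ 82177.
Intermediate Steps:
y*((z(9) - 580) + 651) = 1021*((√(9*(1 + 9)) - 580) + 651) = 1021*((√(9*10) - 580) + 651) = 1021*((√90 - 580) + 651) = 1021*((3*√10 - 580) + 651) = 1021*((-580 + 3*√10) + 651) = 1021*(71 + 3*√10) = 72491 + 3063*√10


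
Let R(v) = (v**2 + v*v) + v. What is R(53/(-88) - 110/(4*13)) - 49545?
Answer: -32412775027/654368 ≈ -49533.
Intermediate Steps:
R(v) = v + 2*v**2 (R(v) = (v**2 + v**2) + v = 2*v**2 + v = v + 2*v**2)
R(53/(-88) - 110/(4*13)) - 49545 = (53/(-88) - 110/(4*13))*(1 + 2*(53/(-88) - 110/(4*13))) - 49545 = (53*(-1/88) - 110/52)*(1 + 2*(53*(-1/88) - 110/52)) - 49545 = (-53/88 - 110*1/52)*(1 + 2*(-53/88 - 110*1/52)) - 49545 = (-53/88 - 55/26)*(1 + 2*(-53/88 - 55/26)) - 49545 = -3109*(1 + 2*(-3109/1144))/1144 - 49545 = -3109*(1 - 3109/572)/1144 - 49545 = -3109/1144*(-2537/572) - 49545 = 7887533/654368 - 49545 = -32412775027/654368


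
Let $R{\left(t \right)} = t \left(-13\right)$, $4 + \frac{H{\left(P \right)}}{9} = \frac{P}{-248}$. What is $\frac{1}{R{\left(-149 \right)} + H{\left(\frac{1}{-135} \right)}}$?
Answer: $\frac{3720}{7071721} \approx 0.00052604$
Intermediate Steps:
$H{\left(P \right)} = -36 - \frac{9 P}{248}$ ($H{\left(P \right)} = -36 + 9 \frac{P}{-248} = -36 + 9 P \left(- \frac{1}{248}\right) = -36 + 9 \left(- \frac{P}{248}\right) = -36 - \frac{9 P}{248}$)
$R{\left(t \right)} = - 13 t$
$\frac{1}{R{\left(-149 \right)} + H{\left(\frac{1}{-135} \right)}} = \frac{1}{\left(-13\right) \left(-149\right) - \left(36 + \frac{9}{248 \left(-135\right)}\right)} = \frac{1}{1937 - \frac{133919}{3720}} = \frac{1}{\frac{7071721}{3720}} = \frac{3720}{7071721}$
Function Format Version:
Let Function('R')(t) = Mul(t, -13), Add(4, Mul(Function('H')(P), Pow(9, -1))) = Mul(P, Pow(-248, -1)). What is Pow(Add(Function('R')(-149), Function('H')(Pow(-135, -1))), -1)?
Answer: Rational(3720, 7071721) ≈ 0.00052604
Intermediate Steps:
Function('H')(P) = Add(-36, Mul(Rational(-9, 248), P)) (Function('H')(P) = Add(-36, Mul(9, Mul(P, Pow(-248, -1)))) = Add(-36, Mul(9, Mul(P, Rational(-1, 248)))) = Add(-36, Mul(9, Mul(Rational(-1, 248), P))) = Add(-36, Mul(Rational(-9, 248), P)))
Function('R')(t) = Mul(-13, t)
Pow(Add(Function('R')(-149), Function('H')(Pow(-135, -1))), -1) = Pow(Add(Mul(-13, -149), Add(-36, Mul(Rational(-9, 248), Pow(-135, -1)))), -1) = Pow(Add(1937, Add(-36, Mul(Rational(-9, 248), Rational(-1, 135)))), -1) = Pow(Add(1937, Add(-36, Rational(1, 3720))), -1) = Pow(Add(1937, Rational(-133919, 3720)), -1) = Pow(Rational(7071721, 3720), -1) = Rational(3720, 7071721)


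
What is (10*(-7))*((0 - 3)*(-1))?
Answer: -210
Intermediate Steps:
(10*(-7))*((0 - 3)*(-1)) = -(-210)*(-1) = -70*3 = -210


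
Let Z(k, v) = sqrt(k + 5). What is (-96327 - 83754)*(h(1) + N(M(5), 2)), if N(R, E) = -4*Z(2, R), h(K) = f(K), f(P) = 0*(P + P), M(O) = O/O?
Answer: 720324*sqrt(7) ≈ 1.9058e+6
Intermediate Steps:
M(O) = 1
f(P) = 0 (f(P) = 0*(2*P) = 0)
h(K) = 0
Z(k, v) = sqrt(5 + k)
N(R, E) = -4*sqrt(7) (N(R, E) = -4*sqrt(5 + 2) = -4*sqrt(7))
(-96327 - 83754)*(h(1) + N(M(5), 2)) = (-96327 - 83754)*(0 - 4*sqrt(7)) = -(-720324)*sqrt(7) = 720324*sqrt(7)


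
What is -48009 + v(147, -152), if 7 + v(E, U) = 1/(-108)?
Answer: -5185729/108 ≈ -48016.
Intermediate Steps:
v(E, U) = -757/108 (v(E, U) = -7 + 1/(-108) = -7 - 1/108 = -757/108)
-48009 + v(147, -152) = -48009 - 757/108 = -5185729/108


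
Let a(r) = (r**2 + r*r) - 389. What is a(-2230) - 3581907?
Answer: 6363504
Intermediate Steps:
a(r) = -389 + 2*r**2 (a(r) = (r**2 + r**2) - 389 = 2*r**2 - 389 = -389 + 2*r**2)
a(-2230) - 3581907 = (-389 + 2*(-2230)**2) - 3581907 = (-389 + 2*4972900) - 3581907 = (-389 + 9945800) - 3581907 = 9945411 - 3581907 = 6363504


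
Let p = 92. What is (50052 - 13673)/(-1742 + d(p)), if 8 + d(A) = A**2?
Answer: 36379/6714 ≈ 5.4184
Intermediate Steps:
d(A) = -8 + A**2
(50052 - 13673)/(-1742 + d(p)) = (50052 - 13673)/(-1742 + (-8 + 92**2)) = 36379/(-1742 + (-8 + 8464)) = 36379/(-1742 + 8456) = 36379/6714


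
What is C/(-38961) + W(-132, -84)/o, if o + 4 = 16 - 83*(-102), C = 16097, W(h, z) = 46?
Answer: -2494040/6116877 ≈ -0.40773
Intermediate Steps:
o = 8478 (o = -4 + (16 - 83*(-102)) = -4 + (16 + 8466) = -4 + 8482 = 8478)
C/(-38961) + W(-132, -84)/o = 16097/(-38961) + 46/8478 = 16097*(-1/38961) + 46*(1/8478) = -16097/38961 + 23/4239 = -2494040/6116877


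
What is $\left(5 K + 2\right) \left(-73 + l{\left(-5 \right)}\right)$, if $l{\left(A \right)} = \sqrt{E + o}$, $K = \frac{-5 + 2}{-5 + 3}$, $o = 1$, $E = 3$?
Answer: $- \frac{1349}{2} \approx -674.5$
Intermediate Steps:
$K = \frac{3}{2}$ ($K = - \frac{3}{-2} = \left(-3\right) \left(- \frac{1}{2}\right) = \frac{3}{2} \approx 1.5$)
$l{\left(A \right)} = 2$ ($l{\left(A \right)} = \sqrt{3 + 1} = \sqrt{4} = 2$)
$\left(5 K + 2\right) \left(-73 + l{\left(-5 \right)}\right) = \left(5 \cdot \frac{3}{2} + 2\right) \left(-73 + 2\right) = \left(\frac{15}{2} + 2\right) \left(-71\right) = \frac{19}{2} \left(-71\right) = - \frac{1349}{2}$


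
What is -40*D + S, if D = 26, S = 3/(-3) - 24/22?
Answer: -11463/11 ≈ -1042.1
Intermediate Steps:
S = -23/11 (S = 3*(-⅓) - 24*1/22 = -1 - 12/11 = -23/11 ≈ -2.0909)
-40*D + S = -40*26 - 23/11 = -1040 - 23/11 = -11463/11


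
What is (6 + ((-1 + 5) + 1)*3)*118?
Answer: 2478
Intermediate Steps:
(6 + ((-1 + 5) + 1)*3)*118 = (6 + (4 + 1)*3)*118 = (6 + 5*3)*118 = (6 + 15)*118 = 21*118 = 2478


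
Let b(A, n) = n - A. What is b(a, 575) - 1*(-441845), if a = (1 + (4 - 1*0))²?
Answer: 442395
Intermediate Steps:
a = 25 (a = (1 + (4 + 0))² = (1 + 4)² = 5² = 25)
b(a, 575) - 1*(-441845) = (575 - 1*25) - 1*(-441845) = (575 - 25) + 441845 = 550 + 441845 = 442395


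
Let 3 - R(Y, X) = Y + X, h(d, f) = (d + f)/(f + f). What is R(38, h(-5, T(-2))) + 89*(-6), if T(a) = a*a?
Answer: -4551/8 ≈ -568.88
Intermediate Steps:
T(a) = a²
h(d, f) = (d + f)/(2*f) (h(d, f) = (d + f)/((2*f)) = (d + f)*(1/(2*f)) = (d + f)/(2*f))
R(Y, X) = 3 - X - Y (R(Y, X) = 3 - (Y + X) = 3 - (X + Y) = 3 + (-X - Y) = 3 - X - Y)
R(38, h(-5, T(-2))) + 89*(-6) = (3 - (-5 + (-2)²)/(2*((-2)²)) - 1*38) + 89*(-6) = (3 - (-5 + 4)/(2*4) - 38) - 534 = (3 - (-1)/(2*4) - 38) - 534 = (3 - 1*(-⅛) - 38) - 534 = (3 + ⅛ - 38) - 534 = -279/8 - 534 = -4551/8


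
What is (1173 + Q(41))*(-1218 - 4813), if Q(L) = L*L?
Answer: -17212474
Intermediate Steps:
Q(L) = L²
(1173 + Q(41))*(-1218 - 4813) = (1173 + 41²)*(-1218 - 4813) = (1173 + 1681)*(-6031) = 2854*(-6031) = -17212474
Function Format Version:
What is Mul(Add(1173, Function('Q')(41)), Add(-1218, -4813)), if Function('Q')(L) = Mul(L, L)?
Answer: -17212474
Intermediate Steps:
Function('Q')(L) = Pow(L, 2)
Mul(Add(1173, Function('Q')(41)), Add(-1218, -4813)) = Mul(Add(1173, Pow(41, 2)), Add(-1218, -4813)) = Mul(Add(1173, 1681), -6031) = Mul(2854, -6031) = -17212474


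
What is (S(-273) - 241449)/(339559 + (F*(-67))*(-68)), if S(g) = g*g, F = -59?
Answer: -11128/4717 ≈ -2.3591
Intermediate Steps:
S(g) = g²
(S(-273) - 241449)/(339559 + (F*(-67))*(-68)) = ((-273)² - 241449)/(339559 - 59*(-67)*(-68)) = (74529 - 241449)/(339559 + 3953*(-68)) = -166920/(339559 - 268804) = -166920/70755 = -166920*1/70755 = -11128/4717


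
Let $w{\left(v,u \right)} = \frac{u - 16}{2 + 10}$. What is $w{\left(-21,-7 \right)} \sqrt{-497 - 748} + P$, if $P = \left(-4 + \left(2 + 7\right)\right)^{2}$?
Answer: $25 - \frac{23 i \sqrt{1245}}{12} \approx 25.0 - 67.629 i$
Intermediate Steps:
$w{\left(v,u \right)} = - \frac{4}{3} + \frac{u}{12}$ ($w{\left(v,u \right)} = \frac{-16 + u}{12} = \left(-16 + u\right) \frac{1}{12} = - \frac{4}{3} + \frac{u}{12}$)
$P = 25$ ($P = \left(-4 + 9\right)^{2} = 5^{2} = 25$)
$w{\left(-21,-7 \right)} \sqrt{-497 - 748} + P = \left(- \frac{4}{3} + \frac{1}{12} \left(-7\right)\right) \sqrt{-497 - 748} + 25 = \left(- \frac{4}{3} - \frac{7}{12}\right) \sqrt{-1245} + 25 = - \frac{23 i \sqrt{1245}}{12} + 25 = 25 - \frac{23 i \sqrt{1245}}{12}$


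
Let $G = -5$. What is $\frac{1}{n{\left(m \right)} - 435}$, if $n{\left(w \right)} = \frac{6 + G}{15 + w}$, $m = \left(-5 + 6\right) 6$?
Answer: $- \frac{21}{9134} \approx -0.0022991$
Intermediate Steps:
$m = 6$ ($m = 1 \cdot 6 = 6$)
$n{\left(w \right)} = \frac{1}{15 + w}$ ($n{\left(w \right)} = \frac{6 - 5}{15 + w} = 1 \frac{1}{15 + w} = \frac{1}{15 + w}$)
$\frac{1}{n{\left(m \right)} - 435} = \frac{1}{\frac{1}{15 + 6} - 435} = \frac{1}{\frac{1}{21} - 435} = \frac{1}{- \frac{9134}{21}} = - \frac{21}{9134}$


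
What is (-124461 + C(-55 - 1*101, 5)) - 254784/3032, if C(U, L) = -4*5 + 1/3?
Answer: -141630062/1137 ≈ -1.2456e+5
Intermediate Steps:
C(U, L) = -59/3 (C(U, L) = -20 + ⅓ = -59/3)
(-124461 + C(-55 - 1*101, 5)) - 254784/3032 = (-124461 - 59/3) - 254784/3032 = -373442/3 - 254784*1/3032 = -373442/3 - 31848/379 = -141630062/1137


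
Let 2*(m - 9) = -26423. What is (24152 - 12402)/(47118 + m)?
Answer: 23500/67831 ≈ 0.34645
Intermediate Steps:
m = -26405/2 (m = 9 + (½)*(-26423) = 9 - 26423/2 = -26405/2 ≈ -13203.)
(24152 - 12402)/(47118 + m) = (24152 - 12402)/(47118 - 26405/2) = 11750/(67831/2) = 11750*(2/67831) = 23500/67831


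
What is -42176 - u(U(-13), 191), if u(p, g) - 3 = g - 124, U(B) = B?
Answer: -42246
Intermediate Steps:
u(p, g) = -121 + g (u(p, g) = 3 + (g - 124) = 3 + (-124 + g) = -121 + g)
-42176 - u(U(-13), 191) = -42176 - (-121 + 191) = -42176 - 1*70 = -42176 - 70 = -42246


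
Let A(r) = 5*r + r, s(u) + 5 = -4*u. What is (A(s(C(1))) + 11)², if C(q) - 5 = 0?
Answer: 19321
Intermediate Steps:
C(q) = 5 (C(q) = 5 + 0 = 5)
s(u) = -5 - 4*u
A(r) = 6*r
(A(s(C(1))) + 11)² = (6*(-5 - 4*5) + 11)² = (6*(-5 - 20) + 11)² = (6*(-25) + 11)² = (-150 + 11)² = (-139)² = 19321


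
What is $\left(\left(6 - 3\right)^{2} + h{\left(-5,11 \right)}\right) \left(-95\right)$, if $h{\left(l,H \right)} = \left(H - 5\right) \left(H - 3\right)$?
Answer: $-5415$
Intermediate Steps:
$h{\left(l,H \right)} = \left(-5 + H\right) \left(-3 + H\right)$
$\left(\left(6 - 3\right)^{2} + h{\left(-5,11 \right)}\right) \left(-95\right) = \left(\left(6 - 3\right)^{2} + \left(15 + 11^{2} - 88\right)\right) \left(-95\right) = \left(\left(6 - 3\right)^{2} + \left(15 + 121 - 88\right)\right) \left(-95\right) = \left(3^{2} + 48\right) \left(-95\right) = \left(9 + 48\right) \left(-95\right) = 57 \left(-95\right) = -5415$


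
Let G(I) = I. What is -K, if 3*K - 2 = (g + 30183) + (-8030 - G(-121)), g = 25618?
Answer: -47894/3 ≈ -15965.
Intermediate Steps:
K = 47894/3 (K = 2/3 + ((25618 + 30183) + (-8030 - 1*(-121)))/3 = 2/3 + (55801 + (-8030 + 121))/3 = 2/3 + (55801 - 7909)/3 = 2/3 + (1/3)*47892 = 2/3 + 15964 = 47894/3 ≈ 15965.)
-K = -1*47894/3 = -47894/3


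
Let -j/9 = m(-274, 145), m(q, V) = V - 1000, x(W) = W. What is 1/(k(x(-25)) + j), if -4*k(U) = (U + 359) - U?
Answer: 4/30421 ≈ 0.00013149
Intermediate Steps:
k(U) = -359/4 (k(U) = -((U + 359) - U)/4 = -((359 + U) - U)/4 = -¼*359 = -359/4)
m(q, V) = -1000 + V
j = 7695 (j = -9*(-1000 + 145) = -9*(-855) = 7695)
1/(k(x(-25)) + j) = 1/(-359/4 + 7695) = 1/(30421/4) = 4/30421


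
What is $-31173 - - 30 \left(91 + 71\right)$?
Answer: $-26313$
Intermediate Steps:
$-31173 - - 30 \left(91 + 71\right) = -31173 - \left(-30\right) 162 = -31173 - -4860 = -31173 + 4860 = -26313$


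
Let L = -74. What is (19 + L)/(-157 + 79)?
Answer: 55/78 ≈ 0.70513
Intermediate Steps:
(19 + L)/(-157 + 79) = (19 - 74)/(-157 + 79) = -55/(-78) = -1/78*(-55) = 55/78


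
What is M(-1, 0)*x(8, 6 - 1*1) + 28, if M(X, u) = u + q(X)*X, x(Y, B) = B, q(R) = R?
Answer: 33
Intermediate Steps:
M(X, u) = u + X² (M(X, u) = u + X*X = u + X²)
M(-1, 0)*x(8, 6 - 1*1) + 28 = (0 + (-1)²)*(6 - 1*1) + 28 = (0 + 1)*(6 - 1) + 28 = 1*5 + 28 = 5 + 28 = 33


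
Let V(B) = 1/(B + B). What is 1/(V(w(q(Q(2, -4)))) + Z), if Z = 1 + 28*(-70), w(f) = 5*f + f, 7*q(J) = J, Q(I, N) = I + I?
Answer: -48/94025 ≈ -0.00051050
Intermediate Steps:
Q(I, N) = 2*I
q(J) = J/7
w(f) = 6*f
V(B) = 1/(2*B)
Z = -1959 (Z = 1 - 1960 = -1959)
1/(V(w(q(Q(2, -4)))) + Z) = 1/(1/(2*((6*((2*2)/7)))) - 1959) = 1/(1/(2*((6*((1/7)*4)))) - 1959) = 1/(1/(2*((6*(4/7)))) - 1959) = 1/(1/(2*(24/7)) - 1959) = 1/((1/2)*(7/24) - 1959) = 1/(7/48 - 1959) = 1/(-94025/48) = -48/94025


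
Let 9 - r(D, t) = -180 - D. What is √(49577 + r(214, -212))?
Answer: 14*√255 ≈ 223.56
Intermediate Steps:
r(D, t) = 189 + D (r(D, t) = 9 - (-180 - D) = 9 + (180 + D) = 189 + D)
√(49577 + r(214, -212)) = √(49577 + (189 + 214)) = √(49577 + 403) = √49980 = 14*√255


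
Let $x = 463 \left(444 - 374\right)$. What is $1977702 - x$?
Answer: $1945292$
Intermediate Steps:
$x = 32410$ ($x = 463 \cdot 70 = 32410$)
$1977702 - x = 1977702 - 32410 = 1945292$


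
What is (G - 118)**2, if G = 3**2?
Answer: 11881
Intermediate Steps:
G = 9
(G - 118)**2 = (9 - 118)**2 = (-109)**2 = 11881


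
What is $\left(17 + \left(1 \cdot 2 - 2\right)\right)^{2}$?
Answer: $289$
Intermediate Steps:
$\left(17 + \left(1 \cdot 2 - 2\right)\right)^{2} = \left(17 + \left(2 - 2\right)\right)^{2} = \left(17 + 0\right)^{2} = 17^{2} = 289$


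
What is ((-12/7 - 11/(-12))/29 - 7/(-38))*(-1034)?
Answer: -3749801/23142 ≈ -162.03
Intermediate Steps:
((-12/7 - 11/(-12))/29 - 7/(-38))*(-1034) = ((-12*⅐ - 11*(-1/12))*(1/29) - 7*(-1/38))*(-1034) = ((-12/7 + 11/12)*(1/29) + 7/38)*(-1034) = (-67/84*1/29 + 7/38)*(-1034) = (-67/2436 + 7/38)*(-1034) = (7253/46284)*(-1034) = -3749801/23142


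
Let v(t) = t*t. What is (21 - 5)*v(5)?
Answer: 400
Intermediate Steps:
v(t) = t**2
(21 - 5)*v(5) = (21 - 5)*5**2 = 16*25 = 400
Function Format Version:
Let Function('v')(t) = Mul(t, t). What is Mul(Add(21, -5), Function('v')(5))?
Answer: 400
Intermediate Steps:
Function('v')(t) = Pow(t, 2)
Mul(Add(21, -5), Function('v')(5)) = Mul(Add(21, -5), Pow(5, 2)) = Mul(16, 25) = 400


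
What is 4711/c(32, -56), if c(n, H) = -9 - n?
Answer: -4711/41 ≈ -114.90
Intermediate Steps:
4711/c(32, -56) = 4711/(-9 - 1*32) = 4711/(-9 - 32) = 4711/(-41) = 4711*(-1/41) = -4711/41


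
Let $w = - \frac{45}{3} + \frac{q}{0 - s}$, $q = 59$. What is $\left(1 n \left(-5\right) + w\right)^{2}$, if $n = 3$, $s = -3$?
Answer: $\frac{961}{9} \approx 106.78$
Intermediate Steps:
$w = \frac{14}{3}$ ($w = - \frac{45}{3} + \frac{59}{0 - -3} = \left(-45\right) \frac{1}{3} + \frac{59}{0 + 3} = -15 + \frac{59}{3} = \frac{14}{3} \approx 4.6667$)
$\left(1 n \left(-5\right) + w\right)^{2} = \left(1 \cdot 3 \left(-5\right) + \frac{14}{3}\right)^{2} = \left(3 \left(-5\right) + \frac{14}{3}\right)^{2} = \left(-15 + \frac{14}{3}\right)^{2} = \left(- \frac{31}{3}\right)^{2} = \frac{961}{9}$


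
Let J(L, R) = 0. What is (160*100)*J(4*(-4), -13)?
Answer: 0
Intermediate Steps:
(160*100)*J(4*(-4), -13) = (160*100)*0 = 16000*0 = 0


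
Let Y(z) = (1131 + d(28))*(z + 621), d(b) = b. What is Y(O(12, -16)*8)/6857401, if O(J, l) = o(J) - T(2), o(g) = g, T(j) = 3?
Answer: 803187/6857401 ≈ 0.11713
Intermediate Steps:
O(J, l) = -3 + J (O(J, l) = J - 1*3 = J - 3 = -3 + J)
Y(z) = 719739 + 1159*z (Y(z) = (1131 + 28)*(z + 621) = 1159*(621 + z) = 719739 + 1159*z)
Y(O(12, -16)*8)/6857401 = (719739 + 1159*((-3 + 12)*8))/6857401 = (719739 + 1159*(9*8))*(1/6857401) = (719739 + 1159*72)*(1/6857401) = (719739 + 83448)*(1/6857401) = 803187*(1/6857401) = 803187/6857401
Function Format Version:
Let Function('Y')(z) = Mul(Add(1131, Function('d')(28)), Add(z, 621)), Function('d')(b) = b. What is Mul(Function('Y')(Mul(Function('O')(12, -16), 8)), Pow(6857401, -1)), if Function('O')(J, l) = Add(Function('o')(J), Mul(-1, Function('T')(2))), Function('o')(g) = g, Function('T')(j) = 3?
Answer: Rational(803187, 6857401) ≈ 0.11713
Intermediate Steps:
Function('O')(J, l) = Add(-3, J) (Function('O')(J, l) = Add(J, Mul(-1, 3)) = Add(J, -3) = Add(-3, J))
Function('Y')(z) = Add(719739, Mul(1159, z)) (Function('Y')(z) = Mul(Add(1131, 28), Add(z, 621)) = Mul(1159, Add(621, z)) = Add(719739, Mul(1159, z)))
Mul(Function('Y')(Mul(Function('O')(12, -16), 8)), Pow(6857401, -1)) = Mul(Add(719739, Mul(1159, Mul(Add(-3, 12), 8))), Pow(6857401, -1)) = Mul(Add(719739, Mul(1159, Mul(9, 8))), Rational(1, 6857401)) = Mul(Add(719739, Mul(1159, 72)), Rational(1, 6857401)) = Mul(Add(719739, 83448), Rational(1, 6857401)) = Mul(803187, Rational(1, 6857401)) = Rational(803187, 6857401)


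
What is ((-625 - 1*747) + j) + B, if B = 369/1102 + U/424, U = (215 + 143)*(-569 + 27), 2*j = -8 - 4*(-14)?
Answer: -52720095/29203 ≈ -1805.3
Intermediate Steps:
j = 24 (j = (-8 - 4*(-14))/2 = (-8 + 56)/2 = (1/2)*48 = 24)
U = -194036 (U = 358*(-542) = -194036)
B = -13354451/29203 (B = 369/1102 - 194036/424 = 369*(1/1102) - 194036*1/424 = 369/1102 - 48509/106 = -13354451/29203 ≈ -457.30)
((-625 - 1*747) + j) + B = ((-625 - 1*747) + 24) - 13354451/29203 = ((-625 - 747) + 24) - 13354451/29203 = (-1372 + 24) - 13354451/29203 = -1348 - 13354451/29203 = -52720095/29203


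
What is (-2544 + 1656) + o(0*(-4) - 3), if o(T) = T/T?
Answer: -887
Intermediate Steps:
o(T) = 1
(-2544 + 1656) + o(0*(-4) - 3) = (-2544 + 1656) + 1 = -888 + 1 = -887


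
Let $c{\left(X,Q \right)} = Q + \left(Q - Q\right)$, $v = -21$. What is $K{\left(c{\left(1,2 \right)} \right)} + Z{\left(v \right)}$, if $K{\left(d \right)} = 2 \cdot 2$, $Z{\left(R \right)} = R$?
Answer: $-17$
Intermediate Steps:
$c{\left(X,Q \right)} = Q$ ($c{\left(X,Q \right)} = Q + 0 = Q$)
$K{\left(d \right)} = 4$
$K{\left(c{\left(1,2 \right)} \right)} + Z{\left(v \right)} = 4 - 21 = -17$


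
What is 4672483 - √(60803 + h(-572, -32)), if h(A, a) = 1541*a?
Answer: 4672483 - √11491 ≈ 4.6724e+6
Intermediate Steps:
4672483 - √(60803 + h(-572, -32)) = 4672483 - √(60803 + 1541*(-32)) = 4672483 - √(60803 - 49312) = 4672483 - √11491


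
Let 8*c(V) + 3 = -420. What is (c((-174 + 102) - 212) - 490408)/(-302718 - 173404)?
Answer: 3923687/3808976 ≈ 1.0301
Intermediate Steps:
c(V) = -423/8 (c(V) = -3/8 + (⅛)*(-420) = -3/8 - 105/2 = -423/8)
(c((-174 + 102) - 212) - 490408)/(-302718 - 173404) = (-423/8 - 490408)/(-302718 - 173404) = -3923687/8/(-476122) = -3923687/8*(-1/476122) = 3923687/3808976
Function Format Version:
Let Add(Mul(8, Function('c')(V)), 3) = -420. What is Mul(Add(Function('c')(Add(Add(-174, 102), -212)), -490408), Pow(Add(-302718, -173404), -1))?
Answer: Rational(3923687, 3808976) ≈ 1.0301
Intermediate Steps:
Function('c')(V) = Rational(-423, 8) (Function('c')(V) = Add(Rational(-3, 8), Mul(Rational(1, 8), -420)) = Add(Rational(-3, 8), Rational(-105, 2)) = Rational(-423, 8))
Mul(Add(Function('c')(Add(Add(-174, 102), -212)), -490408), Pow(Add(-302718, -173404), -1)) = Mul(Add(Rational(-423, 8), -490408), Pow(Add(-302718, -173404), -1)) = Mul(Rational(-3923687, 8), Pow(-476122, -1)) = Mul(Rational(-3923687, 8), Rational(-1, 476122)) = Rational(3923687, 3808976)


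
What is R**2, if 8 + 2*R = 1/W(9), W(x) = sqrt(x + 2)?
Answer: (88 - sqrt(11))**2/484 ≈ 14.817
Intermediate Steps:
W(x) = sqrt(2 + x)
R = -4 + sqrt(11)/22 (R = -4 + 1/(2*(sqrt(2 + 9))) = -4 + 1/(2*(sqrt(11))) = -4 + (sqrt(11)/11)/2 = -4 + sqrt(11)/22 ≈ -3.8492)
R**2 = (-4 + sqrt(11)/22)**2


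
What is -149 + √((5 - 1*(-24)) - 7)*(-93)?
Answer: -149 - 93*√22 ≈ -585.21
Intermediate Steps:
-149 + √((5 - 1*(-24)) - 7)*(-93) = -149 + √((5 + 24) - 7)*(-93) = -149 + √(29 - 7)*(-93) = -149 + √22*(-93) = -149 - 93*√22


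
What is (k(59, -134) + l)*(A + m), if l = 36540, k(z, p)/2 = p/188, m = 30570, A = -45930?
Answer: -26377927680/47 ≈ -5.6123e+8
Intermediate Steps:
k(z, p) = p/94 (k(z, p) = 2*(p/188) = p/94)
(k(59, -134) + l)*(A + m) = ((1/94)*(-134) + 36540)*(-45930 + 30570) = (-67/47 + 36540)*(-15360) = (1717313/47)*(-15360) = -26377927680/47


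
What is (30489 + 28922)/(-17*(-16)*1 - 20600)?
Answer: -491/168 ≈ -2.9226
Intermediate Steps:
(30489 + 28922)/(-17*(-16)*1 - 20600) = 59411/(272*1 - 20600) = 59411/(272 - 20600) = 59411/(-20328) = 59411*(-1/20328) = -491/168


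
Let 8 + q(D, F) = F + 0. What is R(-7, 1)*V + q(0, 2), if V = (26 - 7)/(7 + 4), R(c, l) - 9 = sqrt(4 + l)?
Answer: 105/11 + 19*sqrt(5)/11 ≈ 13.408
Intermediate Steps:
q(D, F) = -8 + F (q(D, F) = -8 + (F + 0) = -8 + F)
R(c, l) = 9 + sqrt(4 + l)
V = 19/11 ≈ 1.7273
R(-7, 1)*V + q(0, 2) = (9 + sqrt(4 + 1))*(19/11) + (-8 + 2) = (9 + sqrt(5))*(19/11) - 6 = (171/11 + 19*sqrt(5)/11) - 6 = 105/11 + 19*sqrt(5)/11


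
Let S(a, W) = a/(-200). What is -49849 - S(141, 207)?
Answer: -9969659/200 ≈ -49848.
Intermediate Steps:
S(a, W) = -a/200 (S(a, W) = a*(-1/200) = -a/200)
-49849 - S(141, 207) = -49849 - (-1)*141/200 = -49849 - 1*(-141/200) = -49849 + 141/200 = -9969659/200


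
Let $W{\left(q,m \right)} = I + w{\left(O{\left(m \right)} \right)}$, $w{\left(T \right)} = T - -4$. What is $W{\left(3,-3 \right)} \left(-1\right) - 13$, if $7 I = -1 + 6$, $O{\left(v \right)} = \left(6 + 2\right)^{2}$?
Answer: $- \frac{572}{7} \approx -81.714$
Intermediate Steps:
$O{\left(v \right)} = 64$ ($O{\left(v \right)} = 8^{2} = 64$)
$w{\left(T \right)} = 4 + T$ ($w{\left(T \right)} = T + 4 = 4 + T$)
$I = \frac{5}{7}$ ($I = \frac{-1 + 6}{7} = \frac{1}{7} \cdot 5 = \frac{5}{7} \approx 0.71429$)
$W{\left(q,m \right)} = \frac{481}{7}$ ($W{\left(q,m \right)} = \frac{5}{7} + \left(4 + 64\right) = \frac{5}{7} + 68 = \frac{481}{7}$)
$W{\left(3,-3 \right)} \left(-1\right) - 13 = \frac{481}{7} \left(-1\right) - 13 = - \frac{481}{7} - 13 = - \frac{572}{7}$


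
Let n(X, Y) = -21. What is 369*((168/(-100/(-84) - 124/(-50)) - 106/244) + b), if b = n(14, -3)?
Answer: 51491655/5734 ≈ 8980.1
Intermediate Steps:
b = -21
369*((168/(-100/(-84) - 124/(-50)) - 106/244) + b) = 369*((168/(-100/(-84) - 124/(-50)) - 106/244) - 21) = 369*((168/(-100*(-1/84) - 124*(-1/50)) - 106*1/244) - 21) = 369*((168/(25/21 + 62/25) - 53/122) - 21) = 369*((168/(1927/525) - 53/122) - 21) = 369*((168*(525/1927) - 53/122) - 21) = 369*((88200/1927 - 53/122) - 21) = 369*(10658269/235094 - 21) = 369*(5721295/235094) = 51491655/5734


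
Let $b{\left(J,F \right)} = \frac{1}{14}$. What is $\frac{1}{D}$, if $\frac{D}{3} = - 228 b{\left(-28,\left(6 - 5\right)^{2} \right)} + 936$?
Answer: $\frac{7}{19314} \approx 0.00036243$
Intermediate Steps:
$b{\left(J,F \right)} = \frac{1}{14}$
$D = \frac{19314}{7}$ ($D = 3 \left(\left(-228\right) \frac{1}{14} + 936\right) = 3 \left(- \frac{114}{7} + 936\right) = 3 \cdot \frac{6438}{7} = \frac{19314}{7} \approx 2759.1$)
$\frac{1}{D} = \frac{1}{\frac{19314}{7}} = \frac{7}{19314}$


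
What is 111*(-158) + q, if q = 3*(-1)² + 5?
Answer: -17530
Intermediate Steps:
q = 8 (q = 3*1 + 5 = 3 + 5 = 8)
111*(-158) + q = 111*(-158) + 8 = -17538 + 8 = -17530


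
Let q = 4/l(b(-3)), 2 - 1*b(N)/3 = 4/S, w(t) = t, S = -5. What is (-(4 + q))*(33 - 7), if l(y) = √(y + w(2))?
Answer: -104 - 4*√65 ≈ -136.25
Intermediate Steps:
b(N) = 42/5 (b(N) = 6 - 12/(-5) = 6 - 12*(-1)/5 = 6 - 3*(-⅘) = 6 + 12/5 = 42/5)
l(y) = √(2 + y) (l(y) = √(y + 2) = √(2 + y))
q = 2*√65/13 (q = 4/(√(2 + 42/5)) = 4/(√(52/5)) = 4/((2*√65/5)) = 4*(√65/26) = 2*√65/13 ≈ 1.2403)
(-(4 + q))*(33 - 7) = (-(4 + 2*√65/13))*(33 - 7) = (-4 - 2*√65/13)*26 = -104 - 4*√65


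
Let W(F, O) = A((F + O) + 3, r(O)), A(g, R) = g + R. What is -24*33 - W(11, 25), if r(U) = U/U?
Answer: -832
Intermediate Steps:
r(U) = 1
A(g, R) = R + g
W(F, O) = 4 + F + O (W(F, O) = 1 + ((F + O) + 3) = 1 + (3 + F + O) = 4 + F + O)
-24*33 - W(11, 25) = -24*33 - (4 + 11 + 25) = -792 - 1*40 = -792 - 40 = -832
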